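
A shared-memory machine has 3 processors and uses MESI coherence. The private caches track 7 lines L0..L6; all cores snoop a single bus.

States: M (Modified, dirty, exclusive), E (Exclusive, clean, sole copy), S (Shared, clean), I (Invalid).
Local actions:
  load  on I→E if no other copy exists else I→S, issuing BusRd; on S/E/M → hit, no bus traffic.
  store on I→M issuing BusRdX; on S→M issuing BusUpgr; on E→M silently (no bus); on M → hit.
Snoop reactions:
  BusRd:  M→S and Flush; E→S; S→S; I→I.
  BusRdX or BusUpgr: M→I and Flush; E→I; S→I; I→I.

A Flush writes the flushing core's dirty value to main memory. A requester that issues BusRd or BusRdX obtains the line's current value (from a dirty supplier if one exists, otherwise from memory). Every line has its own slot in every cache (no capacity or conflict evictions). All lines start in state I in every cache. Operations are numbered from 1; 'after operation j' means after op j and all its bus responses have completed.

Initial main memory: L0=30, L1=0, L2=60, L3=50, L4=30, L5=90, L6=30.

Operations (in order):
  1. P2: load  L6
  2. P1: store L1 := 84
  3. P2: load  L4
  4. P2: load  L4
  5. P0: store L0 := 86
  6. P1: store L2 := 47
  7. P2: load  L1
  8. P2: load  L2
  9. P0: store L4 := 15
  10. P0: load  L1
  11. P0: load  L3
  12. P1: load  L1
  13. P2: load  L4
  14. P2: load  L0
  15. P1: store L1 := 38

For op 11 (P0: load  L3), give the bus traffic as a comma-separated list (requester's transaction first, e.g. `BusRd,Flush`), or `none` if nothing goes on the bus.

bus = BusRd

  op1 P2: load  L6 → I/I/E on L6; bus BusRd; mem=30
  op2 P1: store L1 := 84 → I/M/I on L1; bus BusRdX; mem=0
  op3 P2: load  L4 → I/I/E on L4; bus BusRd; mem=30
  op4 P2: load  L4 → I/I/E on L4; bus (none); mem=30
  op5 P0: store L0 := 86 → M/I/I on L0; bus BusRdX; mem=30
  op6 P1: store L2 := 47 → I/M/I on L2; bus BusRdX; mem=60
  op7 P2: load  L1 → I/S/S on L1; bus BusRd Flush; mem=84
  op8 P2: load  L2 → I/S/S on L2; bus BusRd Flush; mem=47
  op9 P0: store L4 := 15 → M/I/I on L4; bus BusRdX; mem=30
  op10 P0: load  L1 → S/S/S on L1; bus BusRd; mem=84
  op11 P0: load  L3 → E/I/I on L3; bus BusRd; mem=50
  op12 P1: load  L1 → S/S/S on L1; bus (none); mem=84
  op13 P2: load  L4 → S/I/S on L4; bus BusRd Flush; mem=15
  op14 P2: load  L0 → S/I/S on L0; bus BusRd Flush; mem=86
  op15 P1: store L1 := 38 → I/M/I on L1; bus BusUpgr; mem=84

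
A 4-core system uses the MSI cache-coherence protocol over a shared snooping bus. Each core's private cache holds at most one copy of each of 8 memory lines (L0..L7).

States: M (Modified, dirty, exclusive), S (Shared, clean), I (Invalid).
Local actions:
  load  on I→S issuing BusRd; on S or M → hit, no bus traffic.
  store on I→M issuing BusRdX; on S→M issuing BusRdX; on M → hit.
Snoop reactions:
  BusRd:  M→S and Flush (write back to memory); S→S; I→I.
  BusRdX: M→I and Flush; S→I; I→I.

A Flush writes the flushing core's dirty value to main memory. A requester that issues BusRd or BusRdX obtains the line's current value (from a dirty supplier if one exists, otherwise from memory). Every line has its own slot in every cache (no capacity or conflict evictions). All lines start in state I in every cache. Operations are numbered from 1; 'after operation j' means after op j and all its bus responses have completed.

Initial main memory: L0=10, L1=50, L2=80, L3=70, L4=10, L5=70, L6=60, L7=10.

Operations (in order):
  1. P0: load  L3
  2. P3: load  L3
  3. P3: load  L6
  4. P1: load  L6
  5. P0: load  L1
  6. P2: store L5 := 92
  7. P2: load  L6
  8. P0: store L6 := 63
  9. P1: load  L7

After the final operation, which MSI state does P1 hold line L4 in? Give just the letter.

state = I

  op1 P0: load  L3 → S/I/I/I on L3; bus BusRd; mem=70
  op2 P3: load  L3 → S/I/I/S on L3; bus BusRd; mem=70
  op3 P3: load  L6 → I/I/I/S on L6; bus BusRd; mem=60
  op4 P1: load  L6 → I/S/I/S on L6; bus BusRd; mem=60
  op5 P0: load  L1 → S/I/I/I on L1; bus BusRd; mem=50
  op6 P2: store L5 := 92 → I/I/M/I on L5; bus BusRdX; mem=70
  op7 P2: load  L6 → I/S/S/S on L6; bus BusRd; mem=60
  op8 P0: store L6 := 63 → M/I/I/I on L6; bus BusRdX; mem=60
  op9 P1: load  L7 → I/S/I/I on L7; bus BusRd; mem=10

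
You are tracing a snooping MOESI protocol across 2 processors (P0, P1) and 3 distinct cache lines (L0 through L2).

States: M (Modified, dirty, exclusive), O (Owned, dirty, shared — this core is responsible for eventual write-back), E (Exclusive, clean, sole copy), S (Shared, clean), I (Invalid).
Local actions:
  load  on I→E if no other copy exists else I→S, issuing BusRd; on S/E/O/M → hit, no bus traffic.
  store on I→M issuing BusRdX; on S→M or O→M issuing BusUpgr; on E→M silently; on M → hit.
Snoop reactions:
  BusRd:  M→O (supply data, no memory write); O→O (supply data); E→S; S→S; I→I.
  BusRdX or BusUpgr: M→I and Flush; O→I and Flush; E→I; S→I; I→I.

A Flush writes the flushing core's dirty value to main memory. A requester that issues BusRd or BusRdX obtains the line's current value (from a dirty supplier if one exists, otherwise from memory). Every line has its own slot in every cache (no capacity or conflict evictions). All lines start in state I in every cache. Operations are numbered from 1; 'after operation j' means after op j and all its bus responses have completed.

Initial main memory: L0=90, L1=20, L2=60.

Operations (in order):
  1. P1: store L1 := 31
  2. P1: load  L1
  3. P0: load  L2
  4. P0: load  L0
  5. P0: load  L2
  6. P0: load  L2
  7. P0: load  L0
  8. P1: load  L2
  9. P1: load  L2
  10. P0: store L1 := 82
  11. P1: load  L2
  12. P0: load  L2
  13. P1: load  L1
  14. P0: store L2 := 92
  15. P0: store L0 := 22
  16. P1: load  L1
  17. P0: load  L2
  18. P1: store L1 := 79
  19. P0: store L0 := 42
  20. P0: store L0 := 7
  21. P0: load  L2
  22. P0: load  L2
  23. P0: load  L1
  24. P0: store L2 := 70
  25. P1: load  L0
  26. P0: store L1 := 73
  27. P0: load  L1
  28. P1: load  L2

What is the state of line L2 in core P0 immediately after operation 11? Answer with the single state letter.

state = S

[1] P1: store L1 := 31 | P0:I, P1:M(31) | bus: BusRdX
[2] P1: load  L1 | P0:I, P1:M(31) | bus: none
[3] P0: load  L2 | P0:E(60), P1:I | bus: BusRd
[4] P0: load  L0 | P0:E(90), P1:I | bus: BusRd
[5] P0: load  L2 | P0:E(60), P1:I | bus: none
[6] P0: load  L2 | P0:E(60), P1:I | bus: none
[7] P0: load  L0 | P0:E(90), P1:I | bus: none
[8] P1: load  L2 | P0:S(60), P1:S(60) | bus: BusRd
[9] P1: load  L2 | P0:S(60), P1:S(60) | bus: none
[10] P0: store L1 := 82 | P0:M(82), P1:I | bus: BusRdX,Flush
[11] P1: load  L2 | P0:S(60), P1:S(60) | bus: none
[12] P0: load  L2 | P0:S(60), P1:S(60) | bus: none
[13] P1: load  L1 | P0:O(82), P1:S(82) | bus: BusRd
[14] P0: store L2 := 92 | P0:M(92), P1:I | bus: BusUpgr
[15] P0: store L0 := 22 | P0:M(22), P1:I | bus: none
[16] P1: load  L1 | P0:O(82), P1:S(82) | bus: none
[17] P0: load  L2 | P0:M(92), P1:I | bus: none
[18] P1: store L1 := 79 | P0:I, P1:M(79) | bus: BusUpgr,Flush
[19] P0: store L0 := 42 | P0:M(42), P1:I | bus: none
[20] P0: store L0 := 7 | P0:M(7), P1:I | bus: none
[21] P0: load  L2 | P0:M(92), P1:I | bus: none
[22] P0: load  L2 | P0:M(92), P1:I | bus: none
[23] P0: load  L1 | P0:S(79), P1:O(79) | bus: BusRd
[24] P0: store L2 := 70 | P0:M(70), P1:I | bus: none
[25] P1: load  L0 | P0:O(7), P1:S(7) | bus: BusRd
[26] P0: store L1 := 73 | P0:M(73), P1:I | bus: BusUpgr,Flush
[27] P0: load  L1 | P0:M(73), P1:I | bus: none
[28] P1: load  L2 | P0:O(70), P1:S(70) | bus: BusRd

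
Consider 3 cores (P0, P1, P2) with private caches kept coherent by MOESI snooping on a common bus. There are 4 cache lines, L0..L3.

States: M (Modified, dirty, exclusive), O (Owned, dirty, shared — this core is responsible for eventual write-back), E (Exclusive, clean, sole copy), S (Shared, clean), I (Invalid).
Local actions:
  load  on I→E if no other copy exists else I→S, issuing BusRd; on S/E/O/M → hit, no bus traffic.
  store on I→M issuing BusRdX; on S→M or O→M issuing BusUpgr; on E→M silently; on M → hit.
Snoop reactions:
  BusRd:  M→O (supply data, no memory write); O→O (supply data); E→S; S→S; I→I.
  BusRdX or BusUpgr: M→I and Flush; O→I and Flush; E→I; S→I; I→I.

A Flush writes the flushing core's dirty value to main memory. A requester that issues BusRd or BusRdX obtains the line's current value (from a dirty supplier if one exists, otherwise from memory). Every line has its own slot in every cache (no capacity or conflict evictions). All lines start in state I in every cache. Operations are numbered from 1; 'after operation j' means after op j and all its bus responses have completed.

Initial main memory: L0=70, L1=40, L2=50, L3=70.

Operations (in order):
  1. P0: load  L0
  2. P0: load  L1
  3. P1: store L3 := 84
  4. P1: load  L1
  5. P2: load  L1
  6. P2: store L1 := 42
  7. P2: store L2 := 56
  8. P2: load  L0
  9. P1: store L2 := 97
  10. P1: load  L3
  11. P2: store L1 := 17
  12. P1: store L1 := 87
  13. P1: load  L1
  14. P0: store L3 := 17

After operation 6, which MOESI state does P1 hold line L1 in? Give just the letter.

state = I

  op1 P0: load  L0 → E/I/I on L0; bus BusRd; mem=70
  op2 P0: load  L1 → E/I/I on L1; bus BusRd; mem=40
  op3 P1: store L3 := 84 → I/M/I on L3; bus BusRdX; mem=70
  op4 P1: load  L1 → S/S/I on L1; bus BusRd; mem=40
  op5 P2: load  L1 → S/S/S on L1; bus BusRd; mem=40
  op6 P2: store L1 := 42 → I/I/M on L1; bus BusUpgr; mem=40
  op7 P2: store L2 := 56 → I/I/M on L2; bus BusRdX; mem=50
  op8 P2: load  L0 → S/I/S on L0; bus BusRd; mem=70
  op9 P1: store L2 := 97 → I/M/I on L2; bus BusRdX Flush; mem=56
  op10 P1: load  L3 → I/M/I on L3; bus (none); mem=70
  op11 P2: store L1 := 17 → I/I/M on L1; bus (none); mem=40
  op12 P1: store L1 := 87 → I/M/I on L1; bus BusRdX Flush; mem=17
  op13 P1: load  L1 → I/M/I on L1; bus (none); mem=17
  op14 P0: store L3 := 17 → M/I/I on L3; bus BusRdX Flush; mem=84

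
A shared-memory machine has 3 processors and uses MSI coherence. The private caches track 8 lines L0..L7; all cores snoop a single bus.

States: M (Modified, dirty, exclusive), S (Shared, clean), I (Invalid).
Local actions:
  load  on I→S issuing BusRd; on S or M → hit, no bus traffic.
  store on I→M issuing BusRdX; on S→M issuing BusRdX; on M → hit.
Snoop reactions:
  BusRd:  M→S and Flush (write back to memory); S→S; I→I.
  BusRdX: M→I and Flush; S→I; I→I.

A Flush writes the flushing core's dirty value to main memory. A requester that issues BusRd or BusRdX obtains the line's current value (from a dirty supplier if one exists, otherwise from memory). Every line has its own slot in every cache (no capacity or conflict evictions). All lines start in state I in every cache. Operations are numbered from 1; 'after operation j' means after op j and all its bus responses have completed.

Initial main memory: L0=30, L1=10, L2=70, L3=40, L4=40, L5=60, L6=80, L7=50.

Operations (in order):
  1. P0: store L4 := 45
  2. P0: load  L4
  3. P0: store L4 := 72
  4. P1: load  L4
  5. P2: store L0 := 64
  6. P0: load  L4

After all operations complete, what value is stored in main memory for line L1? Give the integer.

step 1: P0: store L4 := 45  ⟶  MII  (L4)  txn=BusRdX  M[L4]=40
step 2: P0: load  L4  ⟶  MII  (L4)  txn=∅  M[L4]=40
step 3: P0: store L4 := 72  ⟶  MII  (L4)  txn=∅  M[L4]=40
step 4: P1: load  L4  ⟶  SSI  (L4)  txn=BusRd+Flush  M[L4]=72
step 5: P2: store L0 := 64  ⟶  IIM  (L0)  txn=BusRdX  M[L0]=30
step 6: P0: load  L4  ⟶  SSI  (L4)  txn=∅  M[L4]=72

memory[L1] = 10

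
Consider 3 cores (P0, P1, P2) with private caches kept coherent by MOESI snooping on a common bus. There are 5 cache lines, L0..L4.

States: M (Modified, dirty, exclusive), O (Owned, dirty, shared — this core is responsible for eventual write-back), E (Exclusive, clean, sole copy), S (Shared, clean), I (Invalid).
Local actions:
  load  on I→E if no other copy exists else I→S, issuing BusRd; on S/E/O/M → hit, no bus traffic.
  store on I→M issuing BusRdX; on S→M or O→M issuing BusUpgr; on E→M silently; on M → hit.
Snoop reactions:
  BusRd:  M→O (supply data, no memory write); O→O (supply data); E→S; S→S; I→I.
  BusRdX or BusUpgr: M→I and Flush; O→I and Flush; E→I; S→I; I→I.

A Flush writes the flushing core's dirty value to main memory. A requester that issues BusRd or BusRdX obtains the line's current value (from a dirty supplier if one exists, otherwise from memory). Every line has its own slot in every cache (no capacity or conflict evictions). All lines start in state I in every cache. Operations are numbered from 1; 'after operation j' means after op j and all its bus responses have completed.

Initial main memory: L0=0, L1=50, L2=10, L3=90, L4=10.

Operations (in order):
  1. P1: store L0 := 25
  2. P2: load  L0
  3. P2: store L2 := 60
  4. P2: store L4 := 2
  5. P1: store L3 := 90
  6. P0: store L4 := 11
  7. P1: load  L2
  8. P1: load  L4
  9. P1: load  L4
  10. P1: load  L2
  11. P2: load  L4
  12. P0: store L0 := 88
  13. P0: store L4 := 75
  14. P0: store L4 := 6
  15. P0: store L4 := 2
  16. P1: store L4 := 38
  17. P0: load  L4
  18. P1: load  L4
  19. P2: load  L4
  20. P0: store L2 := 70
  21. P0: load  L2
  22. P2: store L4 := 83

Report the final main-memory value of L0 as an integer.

step 1: P1: store L0 := 25  ⟶  IMI  (L0)  txn=BusRdX  M[L0]=0
step 2: P2: load  L0  ⟶  IOS  (L0)  txn=BusRd  M[L0]=0
step 3: P2: store L2 := 60  ⟶  IIM  (L2)  txn=BusRdX  M[L2]=10
step 4: P2: store L4 := 2  ⟶  IIM  (L4)  txn=BusRdX  M[L4]=10
step 5: P1: store L3 := 90  ⟶  IMI  (L3)  txn=BusRdX  M[L3]=90
step 6: P0: store L4 := 11  ⟶  MII  (L4)  txn=BusRdX+Flush  M[L4]=2
step 7: P1: load  L2  ⟶  ISO  (L2)  txn=BusRd  M[L2]=10
step 8: P1: load  L4  ⟶  OSI  (L4)  txn=BusRd  M[L4]=2
step 9: P1: load  L4  ⟶  OSI  (L4)  txn=∅  M[L4]=2
step 10: P1: load  L2  ⟶  ISO  (L2)  txn=∅  M[L2]=10
step 11: P2: load  L4  ⟶  OSS  (L4)  txn=BusRd  M[L4]=2
step 12: P0: store L0 := 88  ⟶  MII  (L0)  txn=BusRdX+Flush  M[L0]=25
step 13: P0: store L4 := 75  ⟶  MII  (L4)  txn=BusUpgr  M[L4]=2
step 14: P0: store L4 := 6  ⟶  MII  (L4)  txn=∅  M[L4]=2
step 15: P0: store L4 := 2  ⟶  MII  (L4)  txn=∅  M[L4]=2
step 16: P1: store L4 := 38  ⟶  IMI  (L4)  txn=BusRdX+Flush  M[L4]=2
step 17: P0: load  L4  ⟶  SOI  (L4)  txn=BusRd  M[L4]=2
step 18: P1: load  L4  ⟶  SOI  (L4)  txn=∅  M[L4]=2
step 19: P2: load  L4  ⟶  SOS  (L4)  txn=BusRd  M[L4]=2
step 20: P0: store L2 := 70  ⟶  MII  (L2)  txn=BusRdX+Flush  M[L2]=60
step 21: P0: load  L2  ⟶  MII  (L2)  txn=∅  M[L2]=60
step 22: P2: store L4 := 83  ⟶  IIM  (L4)  txn=BusUpgr+Flush  M[L4]=38

memory[L0] = 25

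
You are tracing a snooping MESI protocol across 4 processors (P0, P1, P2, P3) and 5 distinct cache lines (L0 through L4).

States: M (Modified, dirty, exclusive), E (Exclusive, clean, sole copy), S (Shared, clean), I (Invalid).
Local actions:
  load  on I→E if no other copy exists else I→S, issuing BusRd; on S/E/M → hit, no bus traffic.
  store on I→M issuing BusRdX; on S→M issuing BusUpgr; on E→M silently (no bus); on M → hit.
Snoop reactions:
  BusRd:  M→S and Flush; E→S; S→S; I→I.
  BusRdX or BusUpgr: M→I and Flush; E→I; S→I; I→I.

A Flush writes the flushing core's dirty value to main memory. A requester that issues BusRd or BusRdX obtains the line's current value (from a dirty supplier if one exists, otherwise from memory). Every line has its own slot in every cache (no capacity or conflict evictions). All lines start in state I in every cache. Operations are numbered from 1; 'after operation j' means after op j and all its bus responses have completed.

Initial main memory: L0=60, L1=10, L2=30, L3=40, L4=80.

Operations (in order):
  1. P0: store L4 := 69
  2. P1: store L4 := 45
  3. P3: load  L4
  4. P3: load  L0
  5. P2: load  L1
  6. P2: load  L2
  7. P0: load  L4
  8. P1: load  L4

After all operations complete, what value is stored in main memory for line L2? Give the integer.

memory[L2] = 30

[1] P0: store L4 := 69 | P0:M(69), P1:I, P2:I, P3:I | bus: BusRdX
[2] P1: store L4 := 45 | P0:I, P1:M(45), P2:I, P3:I | bus: BusRdX,Flush
[3] P3: load  L4 | P0:I, P1:S(45), P2:I, P3:S(45) | bus: BusRd,Flush
[4] P3: load  L0 | P0:I, P1:I, P2:I, P3:E(60) | bus: BusRd
[5] P2: load  L1 | P0:I, P1:I, P2:E(10), P3:I | bus: BusRd
[6] P2: load  L2 | P0:I, P1:I, P2:E(30), P3:I | bus: BusRd
[7] P0: load  L4 | P0:S(45), P1:S(45), P2:I, P3:S(45) | bus: BusRd
[8] P1: load  L4 | P0:S(45), P1:S(45), P2:I, P3:S(45) | bus: none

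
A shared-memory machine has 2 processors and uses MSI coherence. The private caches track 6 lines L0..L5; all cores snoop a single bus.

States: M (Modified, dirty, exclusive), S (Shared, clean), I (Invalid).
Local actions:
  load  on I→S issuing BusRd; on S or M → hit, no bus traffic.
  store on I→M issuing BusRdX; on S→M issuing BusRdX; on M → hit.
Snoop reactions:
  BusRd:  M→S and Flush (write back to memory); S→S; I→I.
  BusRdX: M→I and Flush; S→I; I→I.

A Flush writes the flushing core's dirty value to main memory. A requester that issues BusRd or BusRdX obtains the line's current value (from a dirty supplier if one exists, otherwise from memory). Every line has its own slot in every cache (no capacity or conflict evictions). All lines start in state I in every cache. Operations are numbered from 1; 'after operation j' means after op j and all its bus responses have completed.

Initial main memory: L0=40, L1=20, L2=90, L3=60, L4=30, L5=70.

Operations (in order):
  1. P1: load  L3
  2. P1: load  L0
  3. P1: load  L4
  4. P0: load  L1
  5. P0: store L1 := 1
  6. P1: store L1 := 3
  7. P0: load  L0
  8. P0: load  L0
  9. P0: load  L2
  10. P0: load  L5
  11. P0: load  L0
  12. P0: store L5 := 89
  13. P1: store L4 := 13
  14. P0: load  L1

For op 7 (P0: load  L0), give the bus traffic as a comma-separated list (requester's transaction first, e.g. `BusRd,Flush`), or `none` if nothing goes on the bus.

step 1: P1: load  L3  ⟶  IS  (L3)  txn=BusRd  M[L3]=60
step 2: P1: load  L0  ⟶  IS  (L0)  txn=BusRd  M[L0]=40
step 3: P1: load  L4  ⟶  IS  (L4)  txn=BusRd  M[L4]=30
step 4: P0: load  L1  ⟶  SI  (L1)  txn=BusRd  M[L1]=20
step 5: P0: store L1 := 1  ⟶  MI  (L1)  txn=BusRdX  M[L1]=20
step 6: P1: store L1 := 3  ⟶  IM  (L1)  txn=BusRdX+Flush  M[L1]=1
step 7: P0: load  L0  ⟶  SS  (L0)  txn=BusRd  M[L0]=40
step 8: P0: load  L0  ⟶  SS  (L0)  txn=∅  M[L0]=40
step 9: P0: load  L2  ⟶  SI  (L2)  txn=BusRd  M[L2]=90
step 10: P0: load  L5  ⟶  SI  (L5)  txn=BusRd  M[L5]=70
step 11: P0: load  L0  ⟶  SS  (L0)  txn=∅  M[L0]=40
step 12: P0: store L5 := 89  ⟶  MI  (L5)  txn=BusRdX  M[L5]=70
step 13: P1: store L4 := 13  ⟶  IM  (L4)  txn=BusRdX  M[L4]=30
step 14: P0: load  L1  ⟶  SS  (L1)  txn=BusRd+Flush  M[L1]=3

bus = BusRd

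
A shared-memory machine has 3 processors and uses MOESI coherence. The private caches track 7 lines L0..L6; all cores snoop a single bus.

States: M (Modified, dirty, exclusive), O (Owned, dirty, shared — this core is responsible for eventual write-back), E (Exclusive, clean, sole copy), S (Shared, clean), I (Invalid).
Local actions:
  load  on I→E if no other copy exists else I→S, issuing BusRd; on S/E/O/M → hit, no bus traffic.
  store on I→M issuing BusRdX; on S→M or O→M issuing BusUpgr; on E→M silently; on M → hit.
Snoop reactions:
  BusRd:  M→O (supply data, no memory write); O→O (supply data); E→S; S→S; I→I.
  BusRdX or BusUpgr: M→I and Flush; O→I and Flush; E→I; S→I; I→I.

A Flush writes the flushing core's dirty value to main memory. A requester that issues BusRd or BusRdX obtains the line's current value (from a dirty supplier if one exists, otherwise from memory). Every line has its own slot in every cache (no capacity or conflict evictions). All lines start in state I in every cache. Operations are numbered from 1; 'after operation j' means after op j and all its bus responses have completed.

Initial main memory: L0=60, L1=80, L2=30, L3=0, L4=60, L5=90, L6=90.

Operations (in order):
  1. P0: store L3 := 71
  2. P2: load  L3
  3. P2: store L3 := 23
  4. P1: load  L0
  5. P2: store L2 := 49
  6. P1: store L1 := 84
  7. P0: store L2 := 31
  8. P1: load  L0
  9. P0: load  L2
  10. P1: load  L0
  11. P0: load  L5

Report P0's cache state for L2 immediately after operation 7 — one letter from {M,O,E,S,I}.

state = M

[1] P0: store L3 := 71 | P0:M(71), P1:I, P2:I | bus: BusRdX
[2] P2: load  L3 | P0:O(71), P1:I, P2:S(71) | bus: BusRd
[3] P2: store L3 := 23 | P0:I, P1:I, P2:M(23) | bus: BusUpgr,Flush
[4] P1: load  L0 | P0:I, P1:E(60), P2:I | bus: BusRd
[5] P2: store L2 := 49 | P0:I, P1:I, P2:M(49) | bus: BusRdX
[6] P1: store L1 := 84 | P0:I, P1:M(84), P2:I | bus: BusRdX
[7] P0: store L2 := 31 | P0:M(31), P1:I, P2:I | bus: BusRdX,Flush
[8] P1: load  L0 | P0:I, P1:E(60), P2:I | bus: none
[9] P0: load  L2 | P0:M(31), P1:I, P2:I | bus: none
[10] P1: load  L0 | P0:I, P1:E(60), P2:I | bus: none
[11] P0: load  L5 | P0:E(90), P1:I, P2:I | bus: BusRd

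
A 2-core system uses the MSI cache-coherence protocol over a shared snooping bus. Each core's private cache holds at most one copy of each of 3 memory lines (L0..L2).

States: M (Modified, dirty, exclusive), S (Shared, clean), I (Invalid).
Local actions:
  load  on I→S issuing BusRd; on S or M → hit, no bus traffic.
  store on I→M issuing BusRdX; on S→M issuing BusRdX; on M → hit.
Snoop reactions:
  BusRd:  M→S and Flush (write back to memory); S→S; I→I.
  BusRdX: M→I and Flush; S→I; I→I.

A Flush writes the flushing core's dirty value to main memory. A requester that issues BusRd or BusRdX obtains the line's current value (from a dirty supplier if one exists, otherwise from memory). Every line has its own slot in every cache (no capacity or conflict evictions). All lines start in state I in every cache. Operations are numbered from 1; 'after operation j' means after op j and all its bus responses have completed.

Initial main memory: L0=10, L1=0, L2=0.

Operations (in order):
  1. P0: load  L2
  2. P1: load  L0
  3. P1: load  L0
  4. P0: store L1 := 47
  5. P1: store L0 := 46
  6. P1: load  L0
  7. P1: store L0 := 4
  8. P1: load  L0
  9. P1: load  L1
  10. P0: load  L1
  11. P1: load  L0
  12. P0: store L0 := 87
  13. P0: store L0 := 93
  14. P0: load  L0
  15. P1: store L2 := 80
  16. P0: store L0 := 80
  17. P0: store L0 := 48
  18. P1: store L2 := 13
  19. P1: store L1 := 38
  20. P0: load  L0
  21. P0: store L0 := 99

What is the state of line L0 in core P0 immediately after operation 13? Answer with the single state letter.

state = M

step 1: P0: load  L2  ⟶  SI  (L2)  txn=BusRd  M[L2]=0
step 2: P1: load  L0  ⟶  IS  (L0)  txn=BusRd  M[L0]=10
step 3: P1: load  L0  ⟶  IS  (L0)  txn=∅  M[L0]=10
step 4: P0: store L1 := 47  ⟶  MI  (L1)  txn=BusRdX  M[L1]=0
step 5: P1: store L0 := 46  ⟶  IM  (L0)  txn=BusRdX  M[L0]=10
step 6: P1: load  L0  ⟶  IM  (L0)  txn=∅  M[L0]=10
step 7: P1: store L0 := 4  ⟶  IM  (L0)  txn=∅  M[L0]=10
step 8: P1: load  L0  ⟶  IM  (L0)  txn=∅  M[L0]=10
step 9: P1: load  L1  ⟶  SS  (L1)  txn=BusRd+Flush  M[L1]=47
step 10: P0: load  L1  ⟶  SS  (L1)  txn=∅  M[L1]=47
step 11: P1: load  L0  ⟶  IM  (L0)  txn=∅  M[L0]=10
step 12: P0: store L0 := 87  ⟶  MI  (L0)  txn=BusRdX+Flush  M[L0]=4
step 13: P0: store L0 := 93  ⟶  MI  (L0)  txn=∅  M[L0]=4
step 14: P0: load  L0  ⟶  MI  (L0)  txn=∅  M[L0]=4
step 15: P1: store L2 := 80  ⟶  IM  (L2)  txn=BusRdX  M[L2]=0
step 16: P0: store L0 := 80  ⟶  MI  (L0)  txn=∅  M[L0]=4
step 17: P0: store L0 := 48  ⟶  MI  (L0)  txn=∅  M[L0]=4
step 18: P1: store L2 := 13  ⟶  IM  (L2)  txn=∅  M[L2]=0
step 19: P1: store L1 := 38  ⟶  IM  (L1)  txn=BusRdX  M[L1]=47
step 20: P0: load  L0  ⟶  MI  (L0)  txn=∅  M[L0]=4
step 21: P0: store L0 := 99  ⟶  MI  (L0)  txn=∅  M[L0]=4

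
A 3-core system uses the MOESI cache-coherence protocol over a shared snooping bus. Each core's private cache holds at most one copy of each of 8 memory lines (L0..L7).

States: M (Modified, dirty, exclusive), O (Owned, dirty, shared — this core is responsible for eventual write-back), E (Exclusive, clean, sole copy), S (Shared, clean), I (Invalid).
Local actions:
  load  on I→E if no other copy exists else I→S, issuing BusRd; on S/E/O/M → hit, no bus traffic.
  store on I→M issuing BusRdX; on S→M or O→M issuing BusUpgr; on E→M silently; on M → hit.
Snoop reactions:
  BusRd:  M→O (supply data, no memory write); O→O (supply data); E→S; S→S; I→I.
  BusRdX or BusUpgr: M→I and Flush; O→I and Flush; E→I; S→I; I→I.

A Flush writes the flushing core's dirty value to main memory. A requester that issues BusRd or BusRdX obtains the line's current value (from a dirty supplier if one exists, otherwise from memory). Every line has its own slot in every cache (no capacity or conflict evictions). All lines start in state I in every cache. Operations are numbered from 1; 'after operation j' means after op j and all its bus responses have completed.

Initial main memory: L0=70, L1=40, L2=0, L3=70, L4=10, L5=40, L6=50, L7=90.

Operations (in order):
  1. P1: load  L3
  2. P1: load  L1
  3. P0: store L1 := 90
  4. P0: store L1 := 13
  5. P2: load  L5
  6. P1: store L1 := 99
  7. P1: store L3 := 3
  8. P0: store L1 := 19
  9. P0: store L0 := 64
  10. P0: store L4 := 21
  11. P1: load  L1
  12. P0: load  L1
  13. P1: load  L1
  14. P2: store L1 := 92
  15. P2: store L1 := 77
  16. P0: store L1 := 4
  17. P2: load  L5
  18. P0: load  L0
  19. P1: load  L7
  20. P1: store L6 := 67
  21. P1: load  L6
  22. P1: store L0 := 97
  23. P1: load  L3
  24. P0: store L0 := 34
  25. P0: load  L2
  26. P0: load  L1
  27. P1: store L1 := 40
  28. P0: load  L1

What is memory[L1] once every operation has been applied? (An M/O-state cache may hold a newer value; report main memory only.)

memory[L1] = 4

[1] P1: load  L3 | P0:I, P1:E(70), P2:I | bus: BusRd
[2] P1: load  L1 | P0:I, P1:E(40), P2:I | bus: BusRd
[3] P0: store L1 := 90 | P0:M(90), P1:I, P2:I | bus: BusRdX
[4] P0: store L1 := 13 | P0:M(13), P1:I, P2:I | bus: none
[5] P2: load  L5 | P0:I, P1:I, P2:E(40) | bus: BusRd
[6] P1: store L1 := 99 | P0:I, P1:M(99), P2:I | bus: BusRdX,Flush
[7] P1: store L3 := 3 | P0:I, P1:M(3), P2:I | bus: none
[8] P0: store L1 := 19 | P0:M(19), P1:I, P2:I | bus: BusRdX,Flush
[9] P0: store L0 := 64 | P0:M(64), P1:I, P2:I | bus: BusRdX
[10] P0: store L4 := 21 | P0:M(21), P1:I, P2:I | bus: BusRdX
[11] P1: load  L1 | P0:O(19), P1:S(19), P2:I | bus: BusRd
[12] P0: load  L1 | P0:O(19), P1:S(19), P2:I | bus: none
[13] P1: load  L1 | P0:O(19), P1:S(19), P2:I | bus: none
[14] P2: store L1 := 92 | P0:I, P1:I, P2:M(92) | bus: BusRdX,Flush
[15] P2: store L1 := 77 | P0:I, P1:I, P2:M(77) | bus: none
[16] P0: store L1 := 4 | P0:M(4), P1:I, P2:I | bus: BusRdX,Flush
[17] P2: load  L5 | P0:I, P1:I, P2:E(40) | bus: none
[18] P0: load  L0 | P0:M(64), P1:I, P2:I | bus: none
[19] P1: load  L7 | P0:I, P1:E(90), P2:I | bus: BusRd
[20] P1: store L6 := 67 | P0:I, P1:M(67), P2:I | bus: BusRdX
[21] P1: load  L6 | P0:I, P1:M(67), P2:I | bus: none
[22] P1: store L0 := 97 | P0:I, P1:M(97), P2:I | bus: BusRdX,Flush
[23] P1: load  L3 | P0:I, P1:M(3), P2:I | bus: none
[24] P0: store L0 := 34 | P0:M(34), P1:I, P2:I | bus: BusRdX,Flush
[25] P0: load  L2 | P0:E(0), P1:I, P2:I | bus: BusRd
[26] P0: load  L1 | P0:M(4), P1:I, P2:I | bus: none
[27] P1: store L1 := 40 | P0:I, P1:M(40), P2:I | bus: BusRdX,Flush
[28] P0: load  L1 | P0:S(40), P1:O(40), P2:I | bus: BusRd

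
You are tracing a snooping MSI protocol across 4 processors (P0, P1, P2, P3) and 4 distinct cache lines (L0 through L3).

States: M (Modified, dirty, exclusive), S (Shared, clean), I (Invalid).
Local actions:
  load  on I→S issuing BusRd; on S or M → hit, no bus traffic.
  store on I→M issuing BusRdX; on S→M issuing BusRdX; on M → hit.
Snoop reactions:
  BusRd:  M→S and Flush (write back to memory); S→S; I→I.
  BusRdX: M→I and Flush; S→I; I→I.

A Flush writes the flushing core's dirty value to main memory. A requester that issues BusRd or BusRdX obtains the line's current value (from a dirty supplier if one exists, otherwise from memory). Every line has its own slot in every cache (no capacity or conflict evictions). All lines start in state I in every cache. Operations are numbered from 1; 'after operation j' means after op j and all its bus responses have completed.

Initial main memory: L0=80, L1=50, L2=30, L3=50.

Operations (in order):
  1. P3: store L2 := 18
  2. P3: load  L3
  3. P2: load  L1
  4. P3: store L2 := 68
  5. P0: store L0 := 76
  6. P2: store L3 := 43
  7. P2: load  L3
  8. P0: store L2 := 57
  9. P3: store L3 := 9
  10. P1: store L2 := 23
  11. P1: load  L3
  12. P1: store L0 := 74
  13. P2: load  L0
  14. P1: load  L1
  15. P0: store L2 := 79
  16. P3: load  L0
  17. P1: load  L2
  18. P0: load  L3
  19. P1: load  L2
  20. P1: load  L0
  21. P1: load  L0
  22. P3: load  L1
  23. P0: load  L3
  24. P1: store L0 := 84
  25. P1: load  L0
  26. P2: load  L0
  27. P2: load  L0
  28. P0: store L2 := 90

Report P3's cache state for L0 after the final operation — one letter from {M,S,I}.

state = I

step 1: P3: store L2 := 18  ⟶  IIIM  (L2)  txn=BusRdX  M[L2]=30
step 2: P3: load  L3  ⟶  IIIS  (L3)  txn=BusRd  M[L3]=50
step 3: P2: load  L1  ⟶  IISI  (L1)  txn=BusRd  M[L1]=50
step 4: P3: store L2 := 68  ⟶  IIIM  (L2)  txn=∅  M[L2]=30
step 5: P0: store L0 := 76  ⟶  MIII  (L0)  txn=BusRdX  M[L0]=80
step 6: P2: store L3 := 43  ⟶  IIMI  (L3)  txn=BusRdX  M[L3]=50
step 7: P2: load  L3  ⟶  IIMI  (L3)  txn=∅  M[L3]=50
step 8: P0: store L2 := 57  ⟶  MIII  (L2)  txn=BusRdX+Flush  M[L2]=68
step 9: P3: store L3 := 9  ⟶  IIIM  (L3)  txn=BusRdX+Flush  M[L3]=43
step 10: P1: store L2 := 23  ⟶  IMII  (L2)  txn=BusRdX+Flush  M[L2]=57
step 11: P1: load  L3  ⟶  ISIS  (L3)  txn=BusRd+Flush  M[L3]=9
step 12: P1: store L0 := 74  ⟶  IMII  (L0)  txn=BusRdX+Flush  M[L0]=76
step 13: P2: load  L0  ⟶  ISSI  (L0)  txn=BusRd+Flush  M[L0]=74
step 14: P1: load  L1  ⟶  ISSI  (L1)  txn=BusRd  M[L1]=50
step 15: P0: store L2 := 79  ⟶  MIII  (L2)  txn=BusRdX+Flush  M[L2]=23
step 16: P3: load  L0  ⟶  ISSS  (L0)  txn=BusRd  M[L0]=74
step 17: P1: load  L2  ⟶  SSII  (L2)  txn=BusRd+Flush  M[L2]=79
step 18: P0: load  L3  ⟶  SSIS  (L3)  txn=BusRd  M[L3]=9
step 19: P1: load  L2  ⟶  SSII  (L2)  txn=∅  M[L2]=79
step 20: P1: load  L0  ⟶  ISSS  (L0)  txn=∅  M[L0]=74
step 21: P1: load  L0  ⟶  ISSS  (L0)  txn=∅  M[L0]=74
step 22: P3: load  L1  ⟶  ISSS  (L1)  txn=BusRd  M[L1]=50
step 23: P0: load  L3  ⟶  SSIS  (L3)  txn=∅  M[L3]=9
step 24: P1: store L0 := 84  ⟶  IMII  (L0)  txn=BusRdX  M[L0]=74
step 25: P1: load  L0  ⟶  IMII  (L0)  txn=∅  M[L0]=74
step 26: P2: load  L0  ⟶  ISSI  (L0)  txn=BusRd+Flush  M[L0]=84
step 27: P2: load  L0  ⟶  ISSI  (L0)  txn=∅  M[L0]=84
step 28: P0: store L2 := 90  ⟶  MIII  (L2)  txn=BusRdX  M[L2]=79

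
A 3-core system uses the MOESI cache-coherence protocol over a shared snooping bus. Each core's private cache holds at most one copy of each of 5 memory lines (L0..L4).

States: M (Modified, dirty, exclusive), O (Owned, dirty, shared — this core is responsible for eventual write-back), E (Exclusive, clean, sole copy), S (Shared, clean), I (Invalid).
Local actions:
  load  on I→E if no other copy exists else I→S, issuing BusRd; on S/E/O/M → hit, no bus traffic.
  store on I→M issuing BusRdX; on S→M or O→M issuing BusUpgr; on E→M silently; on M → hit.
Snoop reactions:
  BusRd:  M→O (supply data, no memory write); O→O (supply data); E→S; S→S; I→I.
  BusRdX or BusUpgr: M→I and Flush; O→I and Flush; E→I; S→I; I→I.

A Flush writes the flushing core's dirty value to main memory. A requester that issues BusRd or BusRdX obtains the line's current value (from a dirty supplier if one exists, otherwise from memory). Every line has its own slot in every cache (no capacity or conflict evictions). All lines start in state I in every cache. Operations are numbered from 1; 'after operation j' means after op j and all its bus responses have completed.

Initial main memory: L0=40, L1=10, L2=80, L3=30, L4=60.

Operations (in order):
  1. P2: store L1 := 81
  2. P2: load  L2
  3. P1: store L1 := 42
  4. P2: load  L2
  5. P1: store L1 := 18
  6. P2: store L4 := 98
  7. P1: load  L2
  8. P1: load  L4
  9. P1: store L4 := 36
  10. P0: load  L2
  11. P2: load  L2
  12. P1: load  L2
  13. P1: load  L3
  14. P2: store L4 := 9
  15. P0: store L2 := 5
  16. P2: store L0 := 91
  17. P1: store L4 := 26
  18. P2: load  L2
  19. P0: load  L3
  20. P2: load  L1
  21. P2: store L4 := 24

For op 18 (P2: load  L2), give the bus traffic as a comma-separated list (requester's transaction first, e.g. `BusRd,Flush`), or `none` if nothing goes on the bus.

1. P2: store L1 := 81  bus=[BusRdX]  L1: P0=I P1=I P2=M  mem[L1]=10
2. P2: load  L2  bus=[BusRd]  L2: P0=I P1=I P2=E  mem[L2]=80
3. P1: store L1 := 42  bus=[BusRdX,Flush]  L1: P0=I P1=M P2=I  mem[L1]=81
4. P2: load  L2  bus=[-]  L2: P0=I P1=I P2=E  mem[L2]=80
5. P1: store L1 := 18  bus=[-]  L1: P0=I P1=M P2=I  mem[L1]=81
6. P2: store L4 := 98  bus=[BusRdX]  L4: P0=I P1=I P2=M  mem[L4]=60
7. P1: load  L2  bus=[BusRd]  L2: P0=I P1=S P2=S  mem[L2]=80
8. P1: load  L4  bus=[BusRd]  L4: P0=I P1=S P2=O  mem[L4]=60
9. P1: store L4 := 36  bus=[BusUpgr,Flush]  L4: P0=I P1=M P2=I  mem[L4]=98
10. P0: load  L2  bus=[BusRd]  L2: P0=S P1=S P2=S  mem[L2]=80
11. P2: load  L2  bus=[-]  L2: P0=S P1=S P2=S  mem[L2]=80
12. P1: load  L2  bus=[-]  L2: P0=S P1=S P2=S  mem[L2]=80
13. P1: load  L3  bus=[BusRd]  L3: P0=I P1=E P2=I  mem[L3]=30
14. P2: store L4 := 9  bus=[BusRdX,Flush]  L4: P0=I P1=I P2=M  mem[L4]=36
15. P0: store L2 := 5  bus=[BusUpgr]  L2: P0=M P1=I P2=I  mem[L2]=80
16. P2: store L0 := 91  bus=[BusRdX]  L0: P0=I P1=I P2=M  mem[L0]=40
17. P1: store L4 := 26  bus=[BusRdX,Flush]  L4: P0=I P1=M P2=I  mem[L4]=9
18. P2: load  L2  bus=[BusRd]  L2: P0=O P1=I P2=S  mem[L2]=80
19. P0: load  L3  bus=[BusRd]  L3: P0=S P1=S P2=I  mem[L3]=30
20. P2: load  L1  bus=[BusRd]  L1: P0=I P1=O P2=S  mem[L1]=81
21. P2: store L4 := 24  bus=[BusRdX,Flush]  L4: P0=I P1=I P2=M  mem[L4]=26

bus = BusRd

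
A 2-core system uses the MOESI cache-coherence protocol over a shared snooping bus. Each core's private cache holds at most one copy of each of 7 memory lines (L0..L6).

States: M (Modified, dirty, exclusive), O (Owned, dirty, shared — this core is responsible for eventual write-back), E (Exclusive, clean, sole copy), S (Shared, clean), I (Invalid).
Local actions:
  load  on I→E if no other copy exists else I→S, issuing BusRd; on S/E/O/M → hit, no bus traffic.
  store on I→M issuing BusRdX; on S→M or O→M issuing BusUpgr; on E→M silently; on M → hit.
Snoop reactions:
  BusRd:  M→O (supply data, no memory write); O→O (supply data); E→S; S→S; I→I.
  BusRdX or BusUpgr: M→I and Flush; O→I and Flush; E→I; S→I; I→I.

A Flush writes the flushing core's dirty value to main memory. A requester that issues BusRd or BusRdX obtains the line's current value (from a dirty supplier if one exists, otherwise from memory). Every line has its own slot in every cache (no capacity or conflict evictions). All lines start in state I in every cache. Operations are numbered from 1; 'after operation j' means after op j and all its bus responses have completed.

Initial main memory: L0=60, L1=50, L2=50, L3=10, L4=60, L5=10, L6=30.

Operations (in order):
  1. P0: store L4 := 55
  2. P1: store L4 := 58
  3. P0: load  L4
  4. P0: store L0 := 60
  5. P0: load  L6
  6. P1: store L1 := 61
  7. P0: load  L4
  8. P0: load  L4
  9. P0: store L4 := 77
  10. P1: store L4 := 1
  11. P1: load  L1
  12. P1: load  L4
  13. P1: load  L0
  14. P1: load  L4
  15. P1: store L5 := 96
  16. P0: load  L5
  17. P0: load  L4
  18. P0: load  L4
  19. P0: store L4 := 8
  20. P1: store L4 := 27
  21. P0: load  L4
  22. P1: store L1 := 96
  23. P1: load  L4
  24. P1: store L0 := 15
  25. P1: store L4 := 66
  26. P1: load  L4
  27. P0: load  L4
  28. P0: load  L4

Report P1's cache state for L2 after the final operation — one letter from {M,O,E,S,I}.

state = I

step 1: P0: store L4 := 55  ⟶  MI  (L4)  txn=BusRdX  M[L4]=60
step 2: P1: store L4 := 58  ⟶  IM  (L4)  txn=BusRdX+Flush  M[L4]=55
step 3: P0: load  L4  ⟶  SO  (L4)  txn=BusRd  M[L4]=55
step 4: P0: store L0 := 60  ⟶  MI  (L0)  txn=BusRdX  M[L0]=60
step 5: P0: load  L6  ⟶  EI  (L6)  txn=BusRd  M[L6]=30
step 6: P1: store L1 := 61  ⟶  IM  (L1)  txn=BusRdX  M[L1]=50
step 7: P0: load  L4  ⟶  SO  (L4)  txn=∅  M[L4]=55
step 8: P0: load  L4  ⟶  SO  (L4)  txn=∅  M[L4]=55
step 9: P0: store L4 := 77  ⟶  MI  (L4)  txn=BusUpgr+Flush  M[L4]=58
step 10: P1: store L4 := 1  ⟶  IM  (L4)  txn=BusRdX+Flush  M[L4]=77
step 11: P1: load  L1  ⟶  IM  (L1)  txn=∅  M[L1]=50
step 12: P1: load  L4  ⟶  IM  (L4)  txn=∅  M[L4]=77
step 13: P1: load  L0  ⟶  OS  (L0)  txn=BusRd  M[L0]=60
step 14: P1: load  L4  ⟶  IM  (L4)  txn=∅  M[L4]=77
step 15: P1: store L5 := 96  ⟶  IM  (L5)  txn=BusRdX  M[L5]=10
step 16: P0: load  L5  ⟶  SO  (L5)  txn=BusRd  M[L5]=10
step 17: P0: load  L4  ⟶  SO  (L4)  txn=BusRd  M[L4]=77
step 18: P0: load  L4  ⟶  SO  (L4)  txn=∅  M[L4]=77
step 19: P0: store L4 := 8  ⟶  MI  (L4)  txn=BusUpgr+Flush  M[L4]=1
step 20: P1: store L4 := 27  ⟶  IM  (L4)  txn=BusRdX+Flush  M[L4]=8
step 21: P0: load  L4  ⟶  SO  (L4)  txn=BusRd  M[L4]=8
step 22: P1: store L1 := 96  ⟶  IM  (L1)  txn=∅  M[L1]=50
step 23: P1: load  L4  ⟶  SO  (L4)  txn=∅  M[L4]=8
step 24: P1: store L0 := 15  ⟶  IM  (L0)  txn=BusUpgr+Flush  M[L0]=60
step 25: P1: store L4 := 66  ⟶  IM  (L4)  txn=BusUpgr  M[L4]=8
step 26: P1: load  L4  ⟶  IM  (L4)  txn=∅  M[L4]=8
step 27: P0: load  L4  ⟶  SO  (L4)  txn=BusRd  M[L4]=8
step 28: P0: load  L4  ⟶  SO  (L4)  txn=∅  M[L4]=8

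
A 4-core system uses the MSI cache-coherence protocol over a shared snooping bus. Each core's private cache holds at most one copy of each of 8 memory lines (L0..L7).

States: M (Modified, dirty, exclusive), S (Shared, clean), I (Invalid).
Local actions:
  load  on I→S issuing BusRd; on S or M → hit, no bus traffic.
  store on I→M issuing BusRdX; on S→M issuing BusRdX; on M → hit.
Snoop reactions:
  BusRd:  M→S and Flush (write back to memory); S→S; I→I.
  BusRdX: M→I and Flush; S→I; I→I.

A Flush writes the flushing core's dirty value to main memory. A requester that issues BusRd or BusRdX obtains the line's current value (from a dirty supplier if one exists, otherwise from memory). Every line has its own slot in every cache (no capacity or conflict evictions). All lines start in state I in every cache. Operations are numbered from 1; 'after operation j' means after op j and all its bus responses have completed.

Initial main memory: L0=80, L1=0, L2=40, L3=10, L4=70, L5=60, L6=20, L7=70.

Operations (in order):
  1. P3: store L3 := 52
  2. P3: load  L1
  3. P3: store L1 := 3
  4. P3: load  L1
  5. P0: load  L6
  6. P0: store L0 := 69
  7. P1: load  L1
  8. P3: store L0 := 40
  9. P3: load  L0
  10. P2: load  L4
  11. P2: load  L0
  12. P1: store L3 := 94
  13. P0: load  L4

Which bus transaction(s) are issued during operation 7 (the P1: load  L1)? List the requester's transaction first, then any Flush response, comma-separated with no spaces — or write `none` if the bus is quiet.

step 1: P3: store L3 := 52  ⟶  IIIM  (L3)  txn=BusRdX  M[L3]=10
step 2: P3: load  L1  ⟶  IIIS  (L1)  txn=BusRd  M[L1]=0
step 3: P3: store L1 := 3  ⟶  IIIM  (L1)  txn=BusRdX  M[L1]=0
step 4: P3: load  L1  ⟶  IIIM  (L1)  txn=∅  M[L1]=0
step 5: P0: load  L6  ⟶  SIII  (L6)  txn=BusRd  M[L6]=20
step 6: P0: store L0 := 69  ⟶  MIII  (L0)  txn=BusRdX  M[L0]=80
step 7: P1: load  L1  ⟶  ISIS  (L1)  txn=BusRd+Flush  M[L1]=3
step 8: P3: store L0 := 40  ⟶  IIIM  (L0)  txn=BusRdX+Flush  M[L0]=69
step 9: P3: load  L0  ⟶  IIIM  (L0)  txn=∅  M[L0]=69
step 10: P2: load  L4  ⟶  IISI  (L4)  txn=BusRd  M[L4]=70
step 11: P2: load  L0  ⟶  IISS  (L0)  txn=BusRd+Flush  M[L0]=40
step 12: P1: store L3 := 94  ⟶  IMII  (L3)  txn=BusRdX+Flush  M[L3]=52
step 13: P0: load  L4  ⟶  SISI  (L4)  txn=BusRd  M[L4]=70

bus = BusRd,Flush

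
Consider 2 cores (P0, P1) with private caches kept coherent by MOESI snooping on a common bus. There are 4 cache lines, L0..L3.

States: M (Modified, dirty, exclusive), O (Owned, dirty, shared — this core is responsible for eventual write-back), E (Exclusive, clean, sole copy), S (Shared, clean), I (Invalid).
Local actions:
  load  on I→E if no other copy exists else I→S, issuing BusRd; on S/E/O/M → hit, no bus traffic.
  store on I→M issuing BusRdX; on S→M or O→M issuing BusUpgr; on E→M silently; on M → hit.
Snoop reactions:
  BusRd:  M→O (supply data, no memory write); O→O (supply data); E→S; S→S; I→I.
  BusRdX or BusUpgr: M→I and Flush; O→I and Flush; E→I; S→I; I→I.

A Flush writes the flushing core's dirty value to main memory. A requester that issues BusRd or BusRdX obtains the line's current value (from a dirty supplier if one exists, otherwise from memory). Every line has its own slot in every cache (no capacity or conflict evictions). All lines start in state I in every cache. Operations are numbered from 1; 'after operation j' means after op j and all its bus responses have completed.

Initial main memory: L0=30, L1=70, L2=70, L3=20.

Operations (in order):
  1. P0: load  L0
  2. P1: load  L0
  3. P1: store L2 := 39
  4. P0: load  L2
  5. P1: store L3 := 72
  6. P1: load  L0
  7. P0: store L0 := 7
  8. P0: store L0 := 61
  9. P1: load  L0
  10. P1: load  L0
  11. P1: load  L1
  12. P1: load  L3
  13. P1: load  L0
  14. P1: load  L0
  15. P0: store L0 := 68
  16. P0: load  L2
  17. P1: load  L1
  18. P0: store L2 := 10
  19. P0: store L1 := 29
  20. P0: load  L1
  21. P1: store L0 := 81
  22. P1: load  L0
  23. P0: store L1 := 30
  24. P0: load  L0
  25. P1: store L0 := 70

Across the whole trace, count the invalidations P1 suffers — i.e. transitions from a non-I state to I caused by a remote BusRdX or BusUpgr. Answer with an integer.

  op1 P0: load  L0 → E/I on L0; bus BusRd; mem=30
  op2 P1: load  L0 → S/S on L0; bus BusRd; mem=30
  op3 P1: store L2 := 39 → I/M on L2; bus BusRdX; mem=70
  op4 P0: load  L2 → S/O on L2; bus BusRd; mem=70
  op5 P1: store L3 := 72 → I/M on L3; bus BusRdX; mem=20
  op6 P1: load  L0 → S/S on L0; bus (none); mem=30
  op7 P0: store L0 := 7 → M/I on L0; bus BusUpgr; mem=30
  op8 P0: store L0 := 61 → M/I on L0; bus (none); mem=30
  op9 P1: load  L0 → O/S on L0; bus BusRd; mem=30
  op10 P1: load  L0 → O/S on L0; bus (none); mem=30
  op11 P1: load  L1 → I/E on L1; bus BusRd; mem=70
  op12 P1: load  L3 → I/M on L3; bus (none); mem=20
  op13 P1: load  L0 → O/S on L0; bus (none); mem=30
  op14 P1: load  L0 → O/S on L0; bus (none); mem=30
  op15 P0: store L0 := 68 → M/I on L0; bus BusUpgr; mem=30
  op16 P0: load  L2 → S/O on L2; bus (none); mem=70
  op17 P1: load  L1 → I/E on L1; bus (none); mem=70
  op18 P0: store L2 := 10 → M/I on L2; bus BusUpgr Flush; mem=39
  op19 P0: store L1 := 29 → M/I on L1; bus BusRdX; mem=70
  op20 P0: load  L1 → M/I on L1; bus (none); mem=70
  op21 P1: store L0 := 81 → I/M on L0; bus BusRdX Flush; mem=68
  op22 P1: load  L0 → I/M on L0; bus (none); mem=68
  op23 P0: store L1 := 30 → M/I on L1; bus (none); mem=70
  op24 P0: load  L0 → S/O on L0; bus BusRd; mem=68
  op25 P1: store L0 := 70 → I/M on L0; bus BusUpgr; mem=68

invalidations = 4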